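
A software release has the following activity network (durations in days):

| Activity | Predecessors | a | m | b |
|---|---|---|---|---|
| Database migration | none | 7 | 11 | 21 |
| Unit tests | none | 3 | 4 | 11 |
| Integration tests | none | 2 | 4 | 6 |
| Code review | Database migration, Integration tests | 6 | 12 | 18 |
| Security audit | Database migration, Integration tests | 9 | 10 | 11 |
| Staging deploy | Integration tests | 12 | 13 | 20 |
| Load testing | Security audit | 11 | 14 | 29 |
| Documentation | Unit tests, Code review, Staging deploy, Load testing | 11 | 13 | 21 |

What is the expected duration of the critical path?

te_Database migration = (7 + 4·11 + 21)/6 = 72/6 = 12
te_Unit tests = (3 + 4·4 + 11)/6 = 30/6 = 5
te_Integration tests = (2 + 4·4 + 6)/6 = 24/6 = 4
te_Code review = (6 + 4·12 + 18)/6 = 72/6 = 12
te_Security audit = (9 + 4·10 + 11)/6 = 60/6 = 10
te_Staging deploy = (12 + 4·13 + 20)/6 = 84/6 = 14
te_Load testing = (11 + 4·14 + 29)/6 = 96/6 = 16
te_Documentation = (11 + 4·13 + 21)/6 = 84/6 = 14

Forward pass:
ES_Database migration = 0; EF_Database migration = 12
ES_Unit tests = 0; EF_Unit tests = 5
ES_Integration tests = 0; EF_Integration tests = 4
ES_Code review = max(EF_Database migration=12, EF_Integration tests=4) = 12; EF_Code review = 12+12 = 24
ES_Security audit = max(EF_Database migration=12, EF_Integration tests=4) = 12; EF_Security audit = 12+10 = 22
ES_Staging deploy = 4; EF_Staging deploy = 4+14 = 18
ES_Load testing = 22; EF_Load testing = 22+16 = 38
ES_Documentation = max(EF_Unit tests=5, EF_Code review=24, EF_Staging deploy=18, EF_Load testing=38) = 38; EF_Documentation = 38+14 = 52
Expected project duration μ = 52 days. Critical path: Database migration → Security audit → Load testing → Documentation.

52 days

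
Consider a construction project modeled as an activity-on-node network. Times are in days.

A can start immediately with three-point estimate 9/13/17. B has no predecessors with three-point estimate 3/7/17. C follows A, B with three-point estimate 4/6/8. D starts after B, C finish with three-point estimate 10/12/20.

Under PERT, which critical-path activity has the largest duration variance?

te_A = (9 + 4·13 + 17)/6 = 78/6 = 13; σ²_A = ((17−9)/6)² = 1.778
te_B = (3 + 4·7 + 17)/6 = 48/6 = 8; σ²_B = ((17−3)/6)² = 5.444
te_C = (4 + 4·6 + 8)/6 = 36/6 = 6; σ²_C = ((8−4)/6)² = 0.444
te_D = (10 + 4·12 + 20)/6 = 78/6 = 13; σ²_D = ((20−10)/6)² = 2.778

Forward pass:
ES_A = 0; EF_A = 13
ES_B = 0; EF_B = 8
ES_C = max(EF_A=13, EF_B=8) = 13; EF_C = 13+6 = 19
ES_D = max(EF_B=8, EF_C=19) = 19; EF_D = 19+13 = 32
Expected project duration μ = 32 days. Critical path: A → C → D.

Variances on critical path: σ²_A=1.778, σ²_C=0.444, σ²_D=2.778.
Largest is σ²_D = 2.778.

D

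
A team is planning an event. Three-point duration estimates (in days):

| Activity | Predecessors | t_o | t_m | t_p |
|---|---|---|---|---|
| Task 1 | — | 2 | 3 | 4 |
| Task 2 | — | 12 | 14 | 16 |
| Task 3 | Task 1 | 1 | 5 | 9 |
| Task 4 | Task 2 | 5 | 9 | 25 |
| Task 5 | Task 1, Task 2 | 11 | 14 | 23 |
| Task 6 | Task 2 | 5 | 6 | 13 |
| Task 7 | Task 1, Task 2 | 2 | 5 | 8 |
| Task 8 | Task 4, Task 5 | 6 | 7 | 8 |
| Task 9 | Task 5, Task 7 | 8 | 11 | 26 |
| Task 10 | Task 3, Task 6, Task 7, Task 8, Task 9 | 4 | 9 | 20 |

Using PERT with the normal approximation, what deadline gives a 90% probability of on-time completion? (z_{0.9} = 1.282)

te_Task 1 = (2 + 4·3 + 4)/6 = 18/6 = 3; σ²_Task 1 = ((4−2)/6)² = 0.111
te_Task 2 = (12 + 4·14 + 16)/6 = 84/6 = 14; σ²_Task 2 = ((16−12)/6)² = 0.444
te_Task 3 = (1 + 4·5 + 9)/6 = 30/6 = 5; σ²_Task 3 = ((9−1)/6)² = 1.778
te_Task 4 = (5 + 4·9 + 25)/6 = 66/6 = 11; σ²_Task 4 = ((25−5)/6)² = 11.111
te_Task 5 = (11 + 4·14 + 23)/6 = 90/6 = 15; σ²_Task 5 = ((23−11)/6)² = 4.000
te_Task 6 = (5 + 4·6 + 13)/6 = 42/6 = 7; σ²_Task 6 = ((13−5)/6)² = 1.778
te_Task 7 = (2 + 4·5 + 8)/6 = 30/6 = 5; σ²_Task 7 = ((8−2)/6)² = 1.000
te_Task 8 = (6 + 4·7 + 8)/6 = 42/6 = 7; σ²_Task 8 = ((8−6)/6)² = 0.111
te_Task 9 = (8 + 4·11 + 26)/6 = 78/6 = 13; σ²_Task 9 = ((26−8)/6)² = 9.000
te_Task 10 = (4 + 4·9 + 20)/6 = 60/6 = 10; σ²_Task 10 = ((20−4)/6)² = 7.111

Forward pass:
ES_Task 1 = 0; EF_Task 1 = 3
ES_Task 2 = 0; EF_Task 2 = 14
ES_Task 3 = 3; EF_Task 3 = 3+5 = 8
ES_Task 4 = 14; EF_Task 4 = 14+11 = 25
ES_Task 5 = max(EF_Task 1=3, EF_Task 2=14) = 14; EF_Task 5 = 14+15 = 29
ES_Task 6 = 14; EF_Task 6 = 14+7 = 21
ES_Task 7 = max(EF_Task 1=3, EF_Task 2=14) = 14; EF_Task 7 = 14+5 = 19
ES_Task 8 = max(EF_Task 4=25, EF_Task 5=29) = 29; EF_Task 8 = 29+7 = 36
ES_Task 9 = max(EF_Task 5=29, EF_Task 7=19) = 29; EF_Task 9 = 29+13 = 42
ES_Task 10 = max(EF_Task 3=8, EF_Task 6=21, EF_Task 7=19, EF_Task 8=36, EF_Task 9=42) = 42; EF_Task 10 = 42+10 = 52
Expected project duration μ = 52 days. Critical path: Task 2 → Task 5 → Task 9 → Task 10.

Variance along critical path = 0.444 + 4.000 + 9.000 + 7.111 = 20.556; σ = 4.534 days.
D = μ + z·σ = 52 + 1.282·4.534 = 57.8 days

57.8 days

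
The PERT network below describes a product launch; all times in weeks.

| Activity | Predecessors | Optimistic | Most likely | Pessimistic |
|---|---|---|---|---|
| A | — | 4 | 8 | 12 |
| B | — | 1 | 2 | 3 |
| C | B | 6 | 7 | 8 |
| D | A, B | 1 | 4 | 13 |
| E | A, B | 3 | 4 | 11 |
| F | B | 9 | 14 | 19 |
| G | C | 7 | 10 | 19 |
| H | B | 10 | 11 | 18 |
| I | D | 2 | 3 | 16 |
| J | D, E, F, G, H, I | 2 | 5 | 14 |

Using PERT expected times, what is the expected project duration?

te_A = (4 + 4·8 + 12)/6 = 48/6 = 8
te_B = (1 + 4·2 + 3)/6 = 12/6 = 2
te_C = (6 + 4·7 + 8)/6 = 42/6 = 7
te_D = (1 + 4·4 + 13)/6 = 30/6 = 5
te_E = (3 + 4·4 + 11)/6 = 30/6 = 5
te_F = (9 + 4·14 + 19)/6 = 84/6 = 14
te_G = (7 + 4·10 + 19)/6 = 66/6 = 11
te_H = (10 + 4·11 + 18)/6 = 72/6 = 12
te_I = (2 + 4·3 + 16)/6 = 30/6 = 5
te_J = (2 + 4·5 + 14)/6 = 36/6 = 6

Forward pass:
ES_A = 0; EF_A = 8
ES_B = 0; EF_B = 2
ES_C = 2; EF_C = 2+7 = 9
ES_D = max(EF_A=8, EF_B=2) = 8; EF_D = 8+5 = 13
ES_E = max(EF_A=8, EF_B=2) = 8; EF_E = 8+5 = 13
ES_F = 2; EF_F = 2+14 = 16
ES_G = 9; EF_G = 9+11 = 20
ES_H = 2; EF_H = 2+12 = 14
ES_I = 13; EF_I = 13+5 = 18
ES_J = max(EF_D=13, EF_E=13, EF_F=16, EF_G=20, EF_H=14, EF_I=18) = 20; EF_J = 20+6 = 26
Expected project duration μ = 26 weeks. Critical path: B → C → G → J.

26 weeks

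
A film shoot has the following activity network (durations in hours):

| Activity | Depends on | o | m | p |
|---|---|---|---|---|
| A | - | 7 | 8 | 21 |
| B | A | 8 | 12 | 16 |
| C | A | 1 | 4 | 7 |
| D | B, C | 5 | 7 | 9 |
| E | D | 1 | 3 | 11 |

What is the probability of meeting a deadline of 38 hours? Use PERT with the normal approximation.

te_A = (7 + 4·8 + 21)/6 = 60/6 = 10; σ²_A = ((21−7)/6)² = 5.444
te_B = (8 + 4·12 + 16)/6 = 72/6 = 12; σ²_B = ((16−8)/6)² = 1.778
te_C = (1 + 4·4 + 7)/6 = 24/6 = 4; σ²_C = ((7−1)/6)² = 1.000
te_D = (5 + 4·7 + 9)/6 = 42/6 = 7; σ²_D = ((9−5)/6)² = 0.444
te_E = (1 + 4·3 + 11)/6 = 24/6 = 4; σ²_E = ((11−1)/6)² = 2.778

Forward pass:
ES_A = 0; EF_A = 10
ES_B = 10; EF_B = 10+12 = 22
ES_C = 10; EF_C = 10+4 = 14
ES_D = max(EF_B=22, EF_C=14) = 22; EF_D = 22+7 = 29
ES_E = 29; EF_E = 29+4 = 33
Expected project duration μ = 33 hours. Critical path: A → B → D → E.

Variance along critical path = 5.444 + 1.778 + 0.444 + 2.778 = 10.444; σ = √10.444 = 3.232 hours.
Z = (38 − 33) / 3.232 = 1.547
P(T ≤ 38) = Φ(1.547) ≈ 0.939

0.939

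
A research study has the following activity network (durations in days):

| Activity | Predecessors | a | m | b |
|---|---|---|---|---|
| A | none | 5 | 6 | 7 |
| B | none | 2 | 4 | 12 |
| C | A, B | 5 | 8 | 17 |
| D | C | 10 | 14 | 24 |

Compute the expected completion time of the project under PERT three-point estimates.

30 days

te_A = (5 + 4·6 + 7)/6 = 36/6 = 6
te_B = (2 + 4·4 + 12)/6 = 30/6 = 5
te_C = (5 + 4·8 + 17)/6 = 54/6 = 9
te_D = (10 + 4·14 + 24)/6 = 90/6 = 15

Forward pass:
ES_A = 0; EF_A = 6
ES_B = 0; EF_B = 5
ES_C = max(EF_A=6, EF_B=5) = 6; EF_C = 6+9 = 15
ES_D = 15; EF_D = 15+15 = 30
Expected project duration μ = 30 days. Critical path: A → C → D.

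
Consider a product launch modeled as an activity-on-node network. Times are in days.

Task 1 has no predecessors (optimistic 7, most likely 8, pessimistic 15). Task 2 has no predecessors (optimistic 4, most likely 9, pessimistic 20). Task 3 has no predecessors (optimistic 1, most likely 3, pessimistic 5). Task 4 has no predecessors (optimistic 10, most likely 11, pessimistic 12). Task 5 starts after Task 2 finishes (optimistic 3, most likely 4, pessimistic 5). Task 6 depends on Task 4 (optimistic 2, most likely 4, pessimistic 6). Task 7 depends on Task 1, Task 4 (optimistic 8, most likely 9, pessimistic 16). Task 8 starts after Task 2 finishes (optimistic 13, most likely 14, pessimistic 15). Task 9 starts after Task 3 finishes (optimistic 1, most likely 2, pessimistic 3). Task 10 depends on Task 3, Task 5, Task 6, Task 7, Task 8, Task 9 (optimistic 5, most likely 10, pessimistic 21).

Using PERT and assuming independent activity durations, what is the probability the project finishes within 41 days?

0.943

te_Task 1 = (7 + 4·8 + 15)/6 = 54/6 = 9; σ²_Task 1 = ((15−7)/6)² = 1.778
te_Task 2 = (4 + 4·9 + 20)/6 = 60/6 = 10; σ²_Task 2 = ((20−4)/6)² = 7.111
te_Task 3 = (1 + 4·3 + 5)/6 = 18/6 = 3; σ²_Task 3 = ((5−1)/6)² = 0.444
te_Task 4 = (10 + 4·11 + 12)/6 = 66/6 = 11; σ²_Task 4 = ((12−10)/6)² = 0.111
te_Task 5 = (3 + 4·4 + 5)/6 = 24/6 = 4; σ²_Task 5 = ((5−3)/6)² = 0.111
te_Task 6 = (2 + 4·4 + 6)/6 = 24/6 = 4; σ²_Task 6 = ((6−2)/6)² = 0.444
te_Task 7 = (8 + 4·9 + 16)/6 = 60/6 = 10; σ²_Task 7 = ((16−8)/6)² = 1.778
te_Task 8 = (13 + 4·14 + 15)/6 = 84/6 = 14; σ²_Task 8 = ((15−13)/6)² = 0.111
te_Task 9 = (1 + 4·2 + 3)/6 = 12/6 = 2; σ²_Task 9 = ((3−1)/6)² = 0.111
te_Task 10 = (5 + 4·10 + 21)/6 = 66/6 = 11; σ²_Task 10 = ((21−5)/6)² = 7.111

Forward pass:
ES_Task 1 = 0; EF_Task 1 = 9
ES_Task 2 = 0; EF_Task 2 = 10
ES_Task 3 = 0; EF_Task 3 = 3
ES_Task 4 = 0; EF_Task 4 = 11
ES_Task 5 = 10; EF_Task 5 = 10+4 = 14
ES_Task 6 = 11; EF_Task 6 = 11+4 = 15
ES_Task 7 = max(EF_Task 1=9, EF_Task 4=11) = 11; EF_Task 7 = 11+10 = 21
ES_Task 8 = 10; EF_Task 8 = 10+14 = 24
ES_Task 9 = 3; EF_Task 9 = 3+2 = 5
ES_Task 10 = max(EF_Task 3=3, EF_Task 5=14, EF_Task 6=15, EF_Task 7=21, EF_Task 8=24, EF_Task 9=5) = 24; EF_Task 10 = 24+11 = 35
Expected project duration μ = 35 days. Critical path: Task 2 → Task 8 → Task 10.

Variance along critical path = 7.111 + 0.111 + 7.111 = 14.333; σ = √14.333 = 3.786 days.
Z = (41 − 35) / 3.786 = 1.585
P(T ≤ 41) = Φ(1.585) ≈ 0.943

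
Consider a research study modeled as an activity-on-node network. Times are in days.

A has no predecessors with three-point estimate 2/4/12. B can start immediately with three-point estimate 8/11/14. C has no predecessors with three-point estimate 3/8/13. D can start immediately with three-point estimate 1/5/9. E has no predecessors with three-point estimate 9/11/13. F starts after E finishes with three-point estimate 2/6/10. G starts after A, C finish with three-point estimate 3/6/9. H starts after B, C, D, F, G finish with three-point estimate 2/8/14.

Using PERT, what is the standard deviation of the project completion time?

te_A = (2 + 4·4 + 12)/6 = 30/6 = 5; σ²_A = ((12−2)/6)² = 2.778
te_B = (8 + 4·11 + 14)/6 = 66/6 = 11; σ²_B = ((14−8)/6)² = 1.000
te_C = (3 + 4·8 + 13)/6 = 48/6 = 8; σ²_C = ((13−3)/6)² = 2.778
te_D = (1 + 4·5 + 9)/6 = 30/6 = 5; σ²_D = ((9−1)/6)² = 1.778
te_E = (9 + 4·11 + 13)/6 = 66/6 = 11; σ²_E = ((13−9)/6)² = 0.444
te_F = (2 + 4·6 + 10)/6 = 36/6 = 6; σ²_F = ((10−2)/6)² = 1.778
te_G = (3 + 4·6 + 9)/6 = 36/6 = 6; σ²_G = ((9−3)/6)² = 1.000
te_H = (2 + 4·8 + 14)/6 = 48/6 = 8; σ²_H = ((14−2)/6)² = 4.000

Forward pass:
ES_A = 0; EF_A = 5
ES_B = 0; EF_B = 11
ES_C = 0; EF_C = 8
ES_D = 0; EF_D = 5
ES_E = 0; EF_E = 11
ES_F = 11; EF_F = 11+6 = 17
ES_G = max(EF_A=5, EF_C=8) = 8; EF_G = 8+6 = 14
ES_H = max(EF_B=11, EF_C=8, EF_D=5, EF_F=17, EF_G=14) = 17; EF_H = 17+8 = 25
Expected project duration μ = 25 days. Critical path: E → F → H.

Variance along critical path = 0.444 + 1.778 + 4.000 = 6.222
σ = √6.222 = 2.494 days

2.49 days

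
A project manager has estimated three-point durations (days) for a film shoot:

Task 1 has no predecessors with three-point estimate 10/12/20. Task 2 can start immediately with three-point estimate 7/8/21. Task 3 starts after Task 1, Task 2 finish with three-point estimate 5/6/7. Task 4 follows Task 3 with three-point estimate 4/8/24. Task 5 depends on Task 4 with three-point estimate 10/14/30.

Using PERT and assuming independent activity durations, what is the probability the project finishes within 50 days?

0.841

te_Task 1 = (10 + 4·12 + 20)/6 = 78/6 = 13; σ²_Task 1 = ((20−10)/6)² = 2.778
te_Task 2 = (7 + 4·8 + 21)/6 = 60/6 = 10; σ²_Task 2 = ((21−7)/6)² = 5.444
te_Task 3 = (5 + 4·6 + 7)/6 = 36/6 = 6; σ²_Task 3 = ((7−5)/6)² = 0.111
te_Task 4 = (4 + 4·8 + 24)/6 = 60/6 = 10; σ²_Task 4 = ((24−4)/6)² = 11.111
te_Task 5 = (10 + 4·14 + 30)/6 = 96/6 = 16; σ²_Task 5 = ((30−10)/6)² = 11.111

Forward pass:
ES_Task 1 = 0; EF_Task 1 = 13
ES_Task 2 = 0; EF_Task 2 = 10
ES_Task 3 = max(EF_Task 1=13, EF_Task 2=10) = 13; EF_Task 3 = 13+6 = 19
ES_Task 4 = 19; EF_Task 4 = 19+10 = 29
ES_Task 5 = 29; EF_Task 5 = 29+16 = 45
Expected project duration μ = 45 days. Critical path: Task 1 → Task 3 → Task 4 → Task 5.

Variance along critical path = 2.778 + 0.111 + 11.111 + 11.111 = 25.111; σ = √25.111 = 5.011 days.
Z = (50 − 45) / 5.011 = 0.998
P(T ≤ 50) = Φ(0.998) ≈ 0.841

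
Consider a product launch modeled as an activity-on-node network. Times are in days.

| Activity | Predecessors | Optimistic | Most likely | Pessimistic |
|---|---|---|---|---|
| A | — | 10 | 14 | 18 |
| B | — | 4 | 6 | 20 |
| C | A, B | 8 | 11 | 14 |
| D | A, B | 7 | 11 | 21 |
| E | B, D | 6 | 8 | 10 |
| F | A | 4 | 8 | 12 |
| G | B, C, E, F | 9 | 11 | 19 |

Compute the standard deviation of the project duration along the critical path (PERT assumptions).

3.23 days

te_A = (10 + 4·14 + 18)/6 = 84/6 = 14; σ²_A = ((18−10)/6)² = 1.778
te_B = (4 + 4·6 + 20)/6 = 48/6 = 8; σ²_B = ((20−4)/6)² = 7.111
te_C = (8 + 4·11 + 14)/6 = 66/6 = 11; σ²_C = ((14−8)/6)² = 1.000
te_D = (7 + 4·11 + 21)/6 = 72/6 = 12; σ²_D = ((21−7)/6)² = 5.444
te_E = (6 + 4·8 + 10)/6 = 48/6 = 8; σ²_E = ((10−6)/6)² = 0.444
te_F = (4 + 4·8 + 12)/6 = 48/6 = 8; σ²_F = ((12−4)/6)² = 1.778
te_G = (9 + 4·11 + 19)/6 = 72/6 = 12; σ²_G = ((19−9)/6)² = 2.778

Forward pass:
ES_A = 0; EF_A = 14
ES_B = 0; EF_B = 8
ES_C = max(EF_A=14, EF_B=8) = 14; EF_C = 14+11 = 25
ES_D = max(EF_A=14, EF_B=8) = 14; EF_D = 14+12 = 26
ES_E = max(EF_B=8, EF_D=26) = 26; EF_E = 26+8 = 34
ES_F = 14; EF_F = 14+8 = 22
ES_G = max(EF_B=8, EF_C=25, EF_E=34, EF_F=22) = 34; EF_G = 34+12 = 46
Expected project duration μ = 46 days. Critical path: A → D → E → G.

Variance along critical path = 1.778 + 5.444 + 0.444 + 2.778 = 10.444
σ = √10.444 = 3.232 days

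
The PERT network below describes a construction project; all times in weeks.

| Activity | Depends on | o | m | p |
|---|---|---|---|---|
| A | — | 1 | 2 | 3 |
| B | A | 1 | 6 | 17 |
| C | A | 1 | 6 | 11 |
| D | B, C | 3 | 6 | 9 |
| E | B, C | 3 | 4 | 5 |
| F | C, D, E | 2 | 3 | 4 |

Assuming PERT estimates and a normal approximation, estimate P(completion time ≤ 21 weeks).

te_A = (1 + 4·2 + 3)/6 = 12/6 = 2; σ²_A = ((3−1)/6)² = 0.111
te_B = (1 + 4·6 + 17)/6 = 42/6 = 7; σ²_B = ((17−1)/6)² = 7.111
te_C = (1 + 4·6 + 11)/6 = 36/6 = 6; σ²_C = ((11−1)/6)² = 2.778
te_D = (3 + 4·6 + 9)/6 = 36/6 = 6; σ²_D = ((9−3)/6)² = 1.000
te_E = (3 + 4·4 + 5)/6 = 24/6 = 4; σ²_E = ((5−3)/6)² = 0.111
te_F = (2 + 4·3 + 4)/6 = 18/6 = 3; σ²_F = ((4−2)/6)² = 0.111

Forward pass:
ES_A = 0; EF_A = 2
ES_B = 2; EF_B = 2+7 = 9
ES_C = 2; EF_C = 2+6 = 8
ES_D = max(EF_B=9, EF_C=8) = 9; EF_D = 9+6 = 15
ES_E = max(EF_B=9, EF_C=8) = 9; EF_E = 9+4 = 13
ES_F = max(EF_C=8, EF_D=15, EF_E=13) = 15; EF_F = 15+3 = 18
Expected project duration μ = 18 weeks. Critical path: A → B → D → F.

Variance along critical path = 0.111 + 7.111 + 1.000 + 0.111 = 8.333; σ = √8.333 = 2.887 weeks.
Z = (21 − 18) / 2.887 = 1.039
P(T ≤ 21) = Φ(1.039) ≈ 0.851

0.851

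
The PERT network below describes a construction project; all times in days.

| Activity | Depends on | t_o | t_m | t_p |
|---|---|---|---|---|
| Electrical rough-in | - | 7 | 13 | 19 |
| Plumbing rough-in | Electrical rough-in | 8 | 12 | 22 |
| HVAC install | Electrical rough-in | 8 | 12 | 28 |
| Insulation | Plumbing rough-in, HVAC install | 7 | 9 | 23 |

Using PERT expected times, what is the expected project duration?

te_Electrical rough-in = (7 + 4·13 + 19)/6 = 78/6 = 13
te_Plumbing rough-in = (8 + 4·12 + 22)/6 = 78/6 = 13
te_HVAC install = (8 + 4·12 + 28)/6 = 84/6 = 14
te_Insulation = (7 + 4·9 + 23)/6 = 66/6 = 11

Forward pass:
ES_Electrical rough-in = 0; EF_Electrical rough-in = 13
ES_Plumbing rough-in = 13; EF_Plumbing rough-in = 13+13 = 26
ES_HVAC install = 13; EF_HVAC install = 13+14 = 27
ES_Insulation = max(EF_Plumbing rough-in=26, EF_HVAC install=27) = 27; EF_Insulation = 27+11 = 38
Expected project duration μ = 38 days. Critical path: Electrical rough-in → HVAC install → Insulation.

38 days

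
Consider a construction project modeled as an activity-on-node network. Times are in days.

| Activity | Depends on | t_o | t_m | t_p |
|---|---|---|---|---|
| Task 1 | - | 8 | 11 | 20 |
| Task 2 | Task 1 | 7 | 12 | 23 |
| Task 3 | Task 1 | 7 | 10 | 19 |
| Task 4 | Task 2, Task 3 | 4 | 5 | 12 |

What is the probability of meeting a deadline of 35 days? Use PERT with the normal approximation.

0.867

te_Task 1 = (8 + 4·11 + 20)/6 = 72/6 = 12; σ²_Task 1 = ((20−8)/6)² = 4.000
te_Task 2 = (7 + 4·12 + 23)/6 = 78/6 = 13; σ²_Task 2 = ((23−7)/6)² = 7.111
te_Task 3 = (7 + 4·10 + 19)/6 = 66/6 = 11; σ²_Task 3 = ((19−7)/6)² = 4.000
te_Task 4 = (4 + 4·5 + 12)/6 = 36/6 = 6; σ²_Task 4 = ((12−4)/6)² = 1.778

Forward pass:
ES_Task 1 = 0; EF_Task 1 = 12
ES_Task 2 = 12; EF_Task 2 = 12+13 = 25
ES_Task 3 = 12; EF_Task 3 = 12+11 = 23
ES_Task 4 = max(EF_Task 2=25, EF_Task 3=23) = 25; EF_Task 4 = 25+6 = 31
Expected project duration μ = 31 days. Critical path: Task 1 → Task 2 → Task 4.

Variance along critical path = 4.000 + 7.111 + 1.778 = 12.889; σ = √12.889 = 3.590 days.
Z = (35 − 31) / 3.590 = 1.114
P(T ≤ 35) = Φ(1.114) ≈ 0.867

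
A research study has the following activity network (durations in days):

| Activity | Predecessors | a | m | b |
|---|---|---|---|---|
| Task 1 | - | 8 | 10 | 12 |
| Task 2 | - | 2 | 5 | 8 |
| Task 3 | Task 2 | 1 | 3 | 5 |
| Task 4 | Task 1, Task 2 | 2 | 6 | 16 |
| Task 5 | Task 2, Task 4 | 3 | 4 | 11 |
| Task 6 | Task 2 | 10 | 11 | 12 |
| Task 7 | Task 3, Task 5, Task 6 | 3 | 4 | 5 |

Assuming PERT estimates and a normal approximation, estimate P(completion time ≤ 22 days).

0.076

te_Task 1 = (8 + 4·10 + 12)/6 = 60/6 = 10; σ²_Task 1 = ((12−8)/6)² = 0.444
te_Task 2 = (2 + 4·5 + 8)/6 = 30/6 = 5; σ²_Task 2 = ((8−2)/6)² = 1.000
te_Task 3 = (1 + 4·3 + 5)/6 = 18/6 = 3; σ²_Task 3 = ((5−1)/6)² = 0.444
te_Task 4 = (2 + 4·6 + 16)/6 = 42/6 = 7; σ²_Task 4 = ((16−2)/6)² = 5.444
te_Task 5 = (3 + 4·4 + 11)/6 = 30/6 = 5; σ²_Task 5 = ((11−3)/6)² = 1.778
te_Task 6 = (10 + 4·11 + 12)/6 = 66/6 = 11; σ²_Task 6 = ((12−10)/6)² = 0.111
te_Task 7 = (3 + 4·4 + 5)/6 = 24/6 = 4; σ²_Task 7 = ((5−3)/6)² = 0.111

Forward pass:
ES_Task 1 = 0; EF_Task 1 = 10
ES_Task 2 = 0; EF_Task 2 = 5
ES_Task 3 = 5; EF_Task 3 = 5+3 = 8
ES_Task 4 = max(EF_Task 1=10, EF_Task 2=5) = 10; EF_Task 4 = 10+7 = 17
ES_Task 5 = max(EF_Task 2=5, EF_Task 4=17) = 17; EF_Task 5 = 17+5 = 22
ES_Task 6 = 5; EF_Task 6 = 5+11 = 16
ES_Task 7 = max(EF_Task 3=8, EF_Task 5=22, EF_Task 6=16) = 22; EF_Task 7 = 22+4 = 26
Expected project duration μ = 26 days. Critical path: Task 1 → Task 4 → Task 5 → Task 7.

Variance along critical path = 0.444 + 5.444 + 1.778 + 0.111 = 7.778; σ = √7.778 = 2.789 days.
Z = (22 − 26) / 2.789 = -1.434
P(T ≤ 22) = Φ(-1.434) ≈ 0.076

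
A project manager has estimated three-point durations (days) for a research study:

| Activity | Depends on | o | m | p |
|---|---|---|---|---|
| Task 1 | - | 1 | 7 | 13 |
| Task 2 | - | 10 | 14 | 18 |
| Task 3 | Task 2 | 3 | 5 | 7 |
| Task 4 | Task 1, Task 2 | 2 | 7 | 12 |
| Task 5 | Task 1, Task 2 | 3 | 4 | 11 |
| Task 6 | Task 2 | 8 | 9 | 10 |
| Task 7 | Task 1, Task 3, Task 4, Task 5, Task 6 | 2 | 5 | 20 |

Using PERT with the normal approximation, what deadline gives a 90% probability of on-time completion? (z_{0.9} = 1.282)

te_Task 1 = (1 + 4·7 + 13)/6 = 42/6 = 7; σ²_Task 1 = ((13−1)/6)² = 4.000
te_Task 2 = (10 + 4·14 + 18)/6 = 84/6 = 14; σ²_Task 2 = ((18−10)/6)² = 1.778
te_Task 3 = (3 + 4·5 + 7)/6 = 30/6 = 5; σ²_Task 3 = ((7−3)/6)² = 0.444
te_Task 4 = (2 + 4·7 + 12)/6 = 42/6 = 7; σ²_Task 4 = ((12−2)/6)² = 2.778
te_Task 5 = (3 + 4·4 + 11)/6 = 30/6 = 5; σ²_Task 5 = ((11−3)/6)² = 1.778
te_Task 6 = (8 + 4·9 + 10)/6 = 54/6 = 9; σ²_Task 6 = ((10−8)/6)² = 0.111
te_Task 7 = (2 + 4·5 + 20)/6 = 42/6 = 7; σ²_Task 7 = ((20−2)/6)² = 9.000

Forward pass:
ES_Task 1 = 0; EF_Task 1 = 7
ES_Task 2 = 0; EF_Task 2 = 14
ES_Task 3 = 14; EF_Task 3 = 14+5 = 19
ES_Task 4 = max(EF_Task 1=7, EF_Task 2=14) = 14; EF_Task 4 = 14+7 = 21
ES_Task 5 = max(EF_Task 1=7, EF_Task 2=14) = 14; EF_Task 5 = 14+5 = 19
ES_Task 6 = 14; EF_Task 6 = 14+9 = 23
ES_Task 7 = max(EF_Task 1=7, EF_Task 3=19, EF_Task 4=21, EF_Task 5=19, EF_Task 6=23) = 23; EF_Task 7 = 23+7 = 30
Expected project duration μ = 30 days. Critical path: Task 2 → Task 6 → Task 7.

Variance along critical path = 1.778 + 0.111 + 9.000 = 10.889; σ = 3.300 days.
D = μ + z·σ = 30 + 1.282·3.300 = 34.2 days

34.2 days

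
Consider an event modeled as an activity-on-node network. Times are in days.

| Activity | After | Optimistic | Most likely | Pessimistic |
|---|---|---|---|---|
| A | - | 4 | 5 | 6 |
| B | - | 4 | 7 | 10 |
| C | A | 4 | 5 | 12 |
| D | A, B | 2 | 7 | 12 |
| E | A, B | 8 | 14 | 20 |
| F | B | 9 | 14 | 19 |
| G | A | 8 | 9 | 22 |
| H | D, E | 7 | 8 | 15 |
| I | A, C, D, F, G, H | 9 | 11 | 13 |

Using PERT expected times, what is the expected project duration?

te_A = (4 + 4·5 + 6)/6 = 30/6 = 5
te_B = (4 + 4·7 + 10)/6 = 42/6 = 7
te_C = (4 + 4·5 + 12)/6 = 36/6 = 6
te_D = (2 + 4·7 + 12)/6 = 42/6 = 7
te_E = (8 + 4·14 + 20)/6 = 84/6 = 14
te_F = (9 + 4·14 + 19)/6 = 84/6 = 14
te_G = (8 + 4·9 + 22)/6 = 66/6 = 11
te_H = (7 + 4·8 + 15)/6 = 54/6 = 9
te_I = (9 + 4·11 + 13)/6 = 66/6 = 11

Forward pass:
ES_A = 0; EF_A = 5
ES_B = 0; EF_B = 7
ES_C = 5; EF_C = 5+6 = 11
ES_D = max(EF_A=5, EF_B=7) = 7; EF_D = 7+7 = 14
ES_E = max(EF_A=5, EF_B=7) = 7; EF_E = 7+14 = 21
ES_F = 7; EF_F = 7+14 = 21
ES_G = 5; EF_G = 5+11 = 16
ES_H = max(EF_D=14, EF_E=21) = 21; EF_H = 21+9 = 30
ES_I = max(EF_A=5, EF_C=11, EF_D=14, EF_F=21, EF_G=16, EF_H=30) = 30; EF_I = 30+11 = 41
Expected project duration μ = 41 days. Critical path: B → E → H → I.

41 days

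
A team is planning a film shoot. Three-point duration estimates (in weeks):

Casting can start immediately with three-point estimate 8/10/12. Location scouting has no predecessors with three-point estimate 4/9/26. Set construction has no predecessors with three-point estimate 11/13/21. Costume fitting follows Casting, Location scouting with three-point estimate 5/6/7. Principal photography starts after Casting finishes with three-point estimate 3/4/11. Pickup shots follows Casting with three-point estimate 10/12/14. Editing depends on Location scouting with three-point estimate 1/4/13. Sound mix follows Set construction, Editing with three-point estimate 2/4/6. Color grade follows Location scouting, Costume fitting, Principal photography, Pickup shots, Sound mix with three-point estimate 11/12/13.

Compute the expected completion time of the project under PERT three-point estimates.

34 weeks

te_Casting = (8 + 4·10 + 12)/6 = 60/6 = 10
te_Location scouting = (4 + 4·9 + 26)/6 = 66/6 = 11
te_Set construction = (11 + 4·13 + 21)/6 = 84/6 = 14
te_Costume fitting = (5 + 4·6 + 7)/6 = 36/6 = 6
te_Principal photography = (3 + 4·4 + 11)/6 = 30/6 = 5
te_Pickup shots = (10 + 4·12 + 14)/6 = 72/6 = 12
te_Editing = (1 + 4·4 + 13)/6 = 30/6 = 5
te_Sound mix = (2 + 4·4 + 6)/6 = 24/6 = 4
te_Color grade = (11 + 4·12 + 13)/6 = 72/6 = 12

Forward pass:
ES_Casting = 0; EF_Casting = 10
ES_Location scouting = 0; EF_Location scouting = 11
ES_Set construction = 0; EF_Set construction = 14
ES_Costume fitting = max(EF_Casting=10, EF_Location scouting=11) = 11; EF_Costume fitting = 11+6 = 17
ES_Principal photography = 10; EF_Principal photography = 10+5 = 15
ES_Pickup shots = 10; EF_Pickup shots = 10+12 = 22
ES_Editing = 11; EF_Editing = 11+5 = 16
ES_Sound mix = max(EF_Set construction=14, EF_Editing=16) = 16; EF_Sound mix = 16+4 = 20
ES_Color grade = max(EF_Location scouting=11, EF_Costume fitting=17, EF_Principal photography=15, EF_Pickup shots=22, EF_Sound mix=20) = 22; EF_Color grade = 22+12 = 34
Expected project duration μ = 34 weeks. Critical path: Casting → Pickup shots → Color grade.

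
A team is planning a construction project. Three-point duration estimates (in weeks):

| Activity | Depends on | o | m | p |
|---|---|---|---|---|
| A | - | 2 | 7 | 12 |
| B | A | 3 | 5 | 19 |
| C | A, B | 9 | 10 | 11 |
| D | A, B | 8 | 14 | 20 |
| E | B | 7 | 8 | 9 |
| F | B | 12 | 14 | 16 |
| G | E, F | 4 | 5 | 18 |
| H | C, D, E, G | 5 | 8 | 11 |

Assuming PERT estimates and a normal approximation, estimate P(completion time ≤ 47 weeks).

te_A = (2 + 4·7 + 12)/6 = 42/6 = 7; σ²_A = ((12−2)/6)² = 2.778
te_B = (3 + 4·5 + 19)/6 = 42/6 = 7; σ²_B = ((19−3)/6)² = 7.111
te_C = (9 + 4·10 + 11)/6 = 60/6 = 10; σ²_C = ((11−9)/6)² = 0.111
te_D = (8 + 4·14 + 20)/6 = 84/6 = 14; σ²_D = ((20−8)/6)² = 4.000
te_E = (7 + 4·8 + 9)/6 = 48/6 = 8; σ²_E = ((9−7)/6)² = 0.111
te_F = (12 + 4·14 + 16)/6 = 84/6 = 14; σ²_F = ((16−12)/6)² = 0.444
te_G = (4 + 4·5 + 18)/6 = 42/6 = 7; σ²_G = ((18−4)/6)² = 5.444
te_H = (5 + 4·8 + 11)/6 = 48/6 = 8; σ²_H = ((11−5)/6)² = 1.000

Forward pass:
ES_A = 0; EF_A = 7
ES_B = 7; EF_B = 7+7 = 14
ES_C = max(EF_A=7, EF_B=14) = 14; EF_C = 14+10 = 24
ES_D = max(EF_A=7, EF_B=14) = 14; EF_D = 14+14 = 28
ES_E = 14; EF_E = 14+8 = 22
ES_F = 14; EF_F = 14+14 = 28
ES_G = max(EF_E=22, EF_F=28) = 28; EF_G = 28+7 = 35
ES_H = max(EF_C=24, EF_D=28, EF_E=22, EF_G=35) = 35; EF_H = 35+8 = 43
Expected project duration μ = 43 weeks. Critical path: A → B → F → G → H.

Variance along critical path = 2.778 + 7.111 + 0.444 + 5.444 + 1.000 = 16.778; σ = √16.778 = 4.096 weeks.
Z = (47 − 43) / 4.096 = 0.977
P(T ≤ 47) = Φ(0.977) ≈ 0.836

0.836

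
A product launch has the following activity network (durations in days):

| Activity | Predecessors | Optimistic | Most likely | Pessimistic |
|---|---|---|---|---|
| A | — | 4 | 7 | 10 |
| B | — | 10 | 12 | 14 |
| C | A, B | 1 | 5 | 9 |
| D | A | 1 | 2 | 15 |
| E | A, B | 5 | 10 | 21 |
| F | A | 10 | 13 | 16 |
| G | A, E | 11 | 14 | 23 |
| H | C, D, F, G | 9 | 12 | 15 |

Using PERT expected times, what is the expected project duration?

50 days

te_A = (4 + 4·7 + 10)/6 = 42/6 = 7
te_B = (10 + 4·12 + 14)/6 = 72/6 = 12
te_C = (1 + 4·5 + 9)/6 = 30/6 = 5
te_D = (1 + 4·2 + 15)/6 = 24/6 = 4
te_E = (5 + 4·10 + 21)/6 = 66/6 = 11
te_F = (10 + 4·13 + 16)/6 = 78/6 = 13
te_G = (11 + 4·14 + 23)/6 = 90/6 = 15
te_H = (9 + 4·12 + 15)/6 = 72/6 = 12

Forward pass:
ES_A = 0; EF_A = 7
ES_B = 0; EF_B = 12
ES_C = max(EF_A=7, EF_B=12) = 12; EF_C = 12+5 = 17
ES_D = 7; EF_D = 7+4 = 11
ES_E = max(EF_A=7, EF_B=12) = 12; EF_E = 12+11 = 23
ES_F = 7; EF_F = 7+13 = 20
ES_G = max(EF_A=7, EF_E=23) = 23; EF_G = 23+15 = 38
ES_H = max(EF_C=17, EF_D=11, EF_F=20, EF_G=38) = 38; EF_H = 38+12 = 50
Expected project duration μ = 50 days. Critical path: B → E → G → H.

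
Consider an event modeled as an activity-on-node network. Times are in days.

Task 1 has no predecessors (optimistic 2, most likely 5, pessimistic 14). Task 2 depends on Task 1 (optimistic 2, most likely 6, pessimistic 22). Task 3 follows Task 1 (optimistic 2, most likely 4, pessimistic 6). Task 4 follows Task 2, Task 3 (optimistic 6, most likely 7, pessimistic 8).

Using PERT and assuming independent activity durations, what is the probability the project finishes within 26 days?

0.900

te_Task 1 = (2 + 4·5 + 14)/6 = 36/6 = 6; σ²_Task 1 = ((14−2)/6)² = 4.000
te_Task 2 = (2 + 4·6 + 22)/6 = 48/6 = 8; σ²_Task 2 = ((22−2)/6)² = 11.111
te_Task 3 = (2 + 4·4 + 6)/6 = 24/6 = 4; σ²_Task 3 = ((6−2)/6)² = 0.444
te_Task 4 = (6 + 4·7 + 8)/6 = 42/6 = 7; σ²_Task 4 = ((8−6)/6)² = 0.111

Forward pass:
ES_Task 1 = 0; EF_Task 1 = 6
ES_Task 2 = 6; EF_Task 2 = 6+8 = 14
ES_Task 3 = 6; EF_Task 3 = 6+4 = 10
ES_Task 4 = max(EF_Task 2=14, EF_Task 3=10) = 14; EF_Task 4 = 14+7 = 21
Expected project duration μ = 21 days. Critical path: Task 1 → Task 2 → Task 4.

Variance along critical path = 4.000 + 11.111 + 0.111 = 15.222; σ = √15.222 = 3.902 days.
Z = (26 − 21) / 3.902 = 1.282
P(T ≤ 26) = Φ(1.282) ≈ 0.900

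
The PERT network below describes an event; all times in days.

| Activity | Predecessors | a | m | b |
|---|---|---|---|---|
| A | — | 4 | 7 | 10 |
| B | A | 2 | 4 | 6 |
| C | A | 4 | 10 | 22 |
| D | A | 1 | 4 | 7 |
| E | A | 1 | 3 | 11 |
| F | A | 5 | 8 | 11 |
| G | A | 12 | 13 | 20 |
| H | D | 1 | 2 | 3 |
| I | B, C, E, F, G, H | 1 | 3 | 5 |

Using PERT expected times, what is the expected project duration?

24 days

te_A = (4 + 4·7 + 10)/6 = 42/6 = 7
te_B = (2 + 4·4 + 6)/6 = 24/6 = 4
te_C = (4 + 4·10 + 22)/6 = 66/6 = 11
te_D = (1 + 4·4 + 7)/6 = 24/6 = 4
te_E = (1 + 4·3 + 11)/6 = 24/6 = 4
te_F = (5 + 4·8 + 11)/6 = 48/6 = 8
te_G = (12 + 4·13 + 20)/6 = 84/6 = 14
te_H = (1 + 4·2 + 3)/6 = 12/6 = 2
te_I = (1 + 4·3 + 5)/6 = 18/6 = 3

Forward pass:
ES_A = 0; EF_A = 7
ES_B = 7; EF_B = 7+4 = 11
ES_C = 7; EF_C = 7+11 = 18
ES_D = 7; EF_D = 7+4 = 11
ES_E = 7; EF_E = 7+4 = 11
ES_F = 7; EF_F = 7+8 = 15
ES_G = 7; EF_G = 7+14 = 21
ES_H = 11; EF_H = 11+2 = 13
ES_I = max(EF_B=11, EF_C=18, EF_E=11, EF_F=15, EF_G=21, EF_H=13) = 21; EF_I = 21+3 = 24
Expected project duration μ = 24 days. Critical path: A → G → I.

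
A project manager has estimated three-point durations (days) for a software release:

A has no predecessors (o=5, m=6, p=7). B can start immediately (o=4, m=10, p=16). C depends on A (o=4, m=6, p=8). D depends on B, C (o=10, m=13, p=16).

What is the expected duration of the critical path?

25 days

te_A = (5 + 4·6 + 7)/6 = 36/6 = 6
te_B = (4 + 4·10 + 16)/6 = 60/6 = 10
te_C = (4 + 4·6 + 8)/6 = 36/6 = 6
te_D = (10 + 4·13 + 16)/6 = 78/6 = 13

Forward pass:
ES_A = 0; EF_A = 6
ES_B = 0; EF_B = 10
ES_C = 6; EF_C = 6+6 = 12
ES_D = max(EF_B=10, EF_C=12) = 12; EF_D = 12+13 = 25
Expected project duration μ = 25 days. Critical path: A → C → D.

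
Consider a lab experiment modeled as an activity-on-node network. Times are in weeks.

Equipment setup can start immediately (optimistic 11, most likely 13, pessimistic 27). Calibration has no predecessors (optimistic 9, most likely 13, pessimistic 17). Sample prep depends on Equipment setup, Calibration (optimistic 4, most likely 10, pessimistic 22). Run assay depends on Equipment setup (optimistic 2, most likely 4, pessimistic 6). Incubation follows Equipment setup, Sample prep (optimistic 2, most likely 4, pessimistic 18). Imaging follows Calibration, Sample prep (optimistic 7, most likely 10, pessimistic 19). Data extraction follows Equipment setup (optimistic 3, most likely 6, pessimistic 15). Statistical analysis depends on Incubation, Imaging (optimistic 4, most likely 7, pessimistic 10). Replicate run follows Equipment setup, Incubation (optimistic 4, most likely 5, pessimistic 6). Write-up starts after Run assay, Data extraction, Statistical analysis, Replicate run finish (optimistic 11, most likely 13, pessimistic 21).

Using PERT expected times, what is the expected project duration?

58 weeks

te_Equipment setup = (11 + 4·13 + 27)/6 = 90/6 = 15
te_Calibration = (9 + 4·13 + 17)/6 = 78/6 = 13
te_Sample prep = (4 + 4·10 + 22)/6 = 66/6 = 11
te_Run assay = (2 + 4·4 + 6)/6 = 24/6 = 4
te_Incubation = (2 + 4·4 + 18)/6 = 36/6 = 6
te_Imaging = (7 + 4·10 + 19)/6 = 66/6 = 11
te_Data extraction = (3 + 4·6 + 15)/6 = 42/6 = 7
te_Statistical analysis = (4 + 4·7 + 10)/6 = 42/6 = 7
te_Replicate run = (4 + 4·5 + 6)/6 = 30/6 = 5
te_Write-up = (11 + 4·13 + 21)/6 = 84/6 = 14

Forward pass:
ES_Equipment setup = 0; EF_Equipment setup = 15
ES_Calibration = 0; EF_Calibration = 13
ES_Sample prep = max(EF_Equipment setup=15, EF_Calibration=13) = 15; EF_Sample prep = 15+11 = 26
ES_Run assay = 15; EF_Run assay = 15+4 = 19
ES_Incubation = max(EF_Equipment setup=15, EF_Sample prep=26) = 26; EF_Incubation = 26+6 = 32
ES_Imaging = max(EF_Calibration=13, EF_Sample prep=26) = 26; EF_Imaging = 26+11 = 37
ES_Data extraction = 15; EF_Data extraction = 15+7 = 22
ES_Statistical analysis = max(EF_Incubation=32, EF_Imaging=37) = 37; EF_Statistical analysis = 37+7 = 44
ES_Replicate run = max(EF_Equipment setup=15, EF_Incubation=32) = 32; EF_Replicate run = 32+5 = 37
ES_Write-up = max(EF_Run assay=19, EF_Data extraction=22, EF_Statistical analysis=44, EF_Replicate run=37) = 44; EF_Write-up = 44+14 = 58
Expected project duration μ = 58 weeks. Critical path: Equipment setup → Sample prep → Imaging → Statistical analysis → Write-up.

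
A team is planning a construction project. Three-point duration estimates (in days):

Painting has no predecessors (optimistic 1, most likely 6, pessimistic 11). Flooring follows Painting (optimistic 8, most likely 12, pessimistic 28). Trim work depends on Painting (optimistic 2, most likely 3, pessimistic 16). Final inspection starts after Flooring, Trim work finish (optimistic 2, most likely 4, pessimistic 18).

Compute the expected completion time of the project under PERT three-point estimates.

26 days

te_Painting = (1 + 4·6 + 11)/6 = 36/6 = 6
te_Flooring = (8 + 4·12 + 28)/6 = 84/6 = 14
te_Trim work = (2 + 4·3 + 16)/6 = 30/6 = 5
te_Final inspection = (2 + 4·4 + 18)/6 = 36/6 = 6

Forward pass:
ES_Painting = 0; EF_Painting = 6
ES_Flooring = 6; EF_Flooring = 6+14 = 20
ES_Trim work = 6; EF_Trim work = 6+5 = 11
ES_Final inspection = max(EF_Flooring=20, EF_Trim work=11) = 20; EF_Final inspection = 20+6 = 26
Expected project duration μ = 26 days. Critical path: Painting → Flooring → Final inspection.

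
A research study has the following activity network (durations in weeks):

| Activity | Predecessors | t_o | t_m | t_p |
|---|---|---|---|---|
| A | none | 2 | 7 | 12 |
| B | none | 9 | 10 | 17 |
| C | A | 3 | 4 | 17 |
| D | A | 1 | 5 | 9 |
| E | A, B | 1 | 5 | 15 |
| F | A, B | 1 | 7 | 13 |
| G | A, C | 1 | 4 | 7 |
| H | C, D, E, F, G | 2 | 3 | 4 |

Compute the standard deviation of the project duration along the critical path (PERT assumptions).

2.43 weeks

te_A = (2 + 4·7 + 12)/6 = 42/6 = 7; σ²_A = ((12−2)/6)² = 2.778
te_B = (9 + 4·10 + 17)/6 = 66/6 = 11; σ²_B = ((17−9)/6)² = 1.778
te_C = (3 + 4·4 + 17)/6 = 36/6 = 6; σ²_C = ((17−3)/6)² = 5.444
te_D = (1 + 4·5 + 9)/6 = 30/6 = 5; σ²_D = ((9−1)/6)² = 1.778
te_E = (1 + 4·5 + 15)/6 = 36/6 = 6; σ²_E = ((15−1)/6)² = 5.444
te_F = (1 + 4·7 + 13)/6 = 42/6 = 7; σ²_F = ((13−1)/6)² = 4.000
te_G = (1 + 4·4 + 7)/6 = 24/6 = 4; σ²_G = ((7−1)/6)² = 1.000
te_H = (2 + 4·3 + 4)/6 = 18/6 = 3; σ²_H = ((4−2)/6)² = 0.111

Forward pass:
ES_A = 0; EF_A = 7
ES_B = 0; EF_B = 11
ES_C = 7; EF_C = 7+6 = 13
ES_D = 7; EF_D = 7+5 = 12
ES_E = max(EF_A=7, EF_B=11) = 11; EF_E = 11+6 = 17
ES_F = max(EF_A=7, EF_B=11) = 11; EF_F = 11+7 = 18
ES_G = max(EF_A=7, EF_C=13) = 13; EF_G = 13+4 = 17
ES_H = max(EF_C=13, EF_D=12, EF_E=17, EF_F=18, EF_G=17) = 18; EF_H = 18+3 = 21
Expected project duration μ = 21 weeks. Critical path: B → F → H.

Variance along critical path = 1.778 + 4.000 + 0.111 = 5.889
σ = √5.889 = 2.427 weeks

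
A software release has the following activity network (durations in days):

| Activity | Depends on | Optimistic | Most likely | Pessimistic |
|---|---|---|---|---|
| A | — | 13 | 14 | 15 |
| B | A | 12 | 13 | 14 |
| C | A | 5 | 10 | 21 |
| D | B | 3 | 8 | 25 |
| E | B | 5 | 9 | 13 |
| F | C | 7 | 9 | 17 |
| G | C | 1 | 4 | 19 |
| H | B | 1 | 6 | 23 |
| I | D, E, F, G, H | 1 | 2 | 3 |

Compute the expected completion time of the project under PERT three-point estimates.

39 days

te_A = (13 + 4·14 + 15)/6 = 84/6 = 14
te_B = (12 + 4·13 + 14)/6 = 78/6 = 13
te_C = (5 + 4·10 + 21)/6 = 66/6 = 11
te_D = (3 + 4·8 + 25)/6 = 60/6 = 10
te_E = (5 + 4·9 + 13)/6 = 54/6 = 9
te_F = (7 + 4·9 + 17)/6 = 60/6 = 10
te_G = (1 + 4·4 + 19)/6 = 36/6 = 6
te_H = (1 + 4·6 + 23)/6 = 48/6 = 8
te_I = (1 + 4·2 + 3)/6 = 12/6 = 2

Forward pass:
ES_A = 0; EF_A = 14
ES_B = 14; EF_B = 14+13 = 27
ES_C = 14; EF_C = 14+11 = 25
ES_D = 27; EF_D = 27+10 = 37
ES_E = 27; EF_E = 27+9 = 36
ES_F = 25; EF_F = 25+10 = 35
ES_G = 25; EF_G = 25+6 = 31
ES_H = 27; EF_H = 27+8 = 35
ES_I = max(EF_D=37, EF_E=36, EF_F=35, EF_G=31, EF_H=35) = 37; EF_I = 37+2 = 39
Expected project duration μ = 39 days. Critical path: A → B → D → I.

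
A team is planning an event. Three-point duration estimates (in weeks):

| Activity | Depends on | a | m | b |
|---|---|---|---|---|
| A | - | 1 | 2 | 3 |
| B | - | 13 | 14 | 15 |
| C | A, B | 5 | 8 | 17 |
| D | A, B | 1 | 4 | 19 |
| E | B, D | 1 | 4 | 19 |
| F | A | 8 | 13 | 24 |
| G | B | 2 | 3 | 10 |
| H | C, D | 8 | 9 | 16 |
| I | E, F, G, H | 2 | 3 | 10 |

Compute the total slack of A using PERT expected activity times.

te_A = (1 + 4·2 + 3)/6 = 12/6 = 2
te_B = (13 + 4·14 + 15)/6 = 84/6 = 14
te_C = (5 + 4·8 + 17)/6 = 54/6 = 9
te_D = (1 + 4·4 + 19)/6 = 36/6 = 6
te_E = (1 + 4·4 + 19)/6 = 36/6 = 6
te_F = (8 + 4·13 + 24)/6 = 84/6 = 14
te_G = (2 + 4·3 + 10)/6 = 24/6 = 4
te_H = (8 + 4·9 + 16)/6 = 60/6 = 10
te_I = (2 + 4·3 + 10)/6 = 24/6 = 4

Forward pass:
ES_A = 0; EF_A = 2
ES_B = 0; EF_B = 14
ES_C = max(EF_A=2, EF_B=14) = 14; EF_C = 14+9 = 23
ES_D = max(EF_A=2, EF_B=14) = 14; EF_D = 14+6 = 20
ES_E = max(EF_B=14, EF_D=20) = 20; EF_E = 20+6 = 26
ES_F = 2; EF_F = 2+14 = 16
ES_G = 14; EF_G = 14+4 = 18
ES_H = max(EF_C=23, EF_D=20) = 23; EF_H = 23+10 = 33
ES_I = max(EF_E=26, EF_F=16, EF_G=18, EF_H=33) = 33; EF_I = 33+4 = 37
Expected project duration μ = 37 weeks. Critical path: B → C → H → I.

Backward pass:
LF_I = 37; LS_I = 37−4 = 33
LF_H = LS_I = 33; LS_H = 33−10 = 23
LF_G = LS_I = 33; LS_G = 33−4 = 29
LF_F = LS_I = 33; LS_F = 33−14 = 19
LF_E = LS_I = 33; LS_E = 33−6 = 27
LF_D = min(LS_E=27, LS_H=23) = 23; LS_D = 23−6 = 17
LF_C = LS_H = 23; LS_C = 23−9 = 14
LF_B = min(LS_C=14, LS_D=17, LS_E=27, LS_G=29) = 14; LS_B = 14−14 = 0
LF_A = min(LS_C=14, LS_D=17, LS_F=19) = 14; LS_A = 14−2 = 12
Slack_A = LS_A − ES_A = 12 − 0 = 12

12 weeks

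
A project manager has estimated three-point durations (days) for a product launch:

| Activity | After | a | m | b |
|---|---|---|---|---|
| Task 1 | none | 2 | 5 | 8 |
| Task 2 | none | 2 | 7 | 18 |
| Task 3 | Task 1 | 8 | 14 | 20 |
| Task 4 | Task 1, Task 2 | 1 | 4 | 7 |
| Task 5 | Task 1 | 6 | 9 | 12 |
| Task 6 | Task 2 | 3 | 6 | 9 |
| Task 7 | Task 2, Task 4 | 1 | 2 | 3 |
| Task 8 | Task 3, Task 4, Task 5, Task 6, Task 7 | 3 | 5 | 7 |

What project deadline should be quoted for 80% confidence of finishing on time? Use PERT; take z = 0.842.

te_Task 1 = (2 + 4·5 + 8)/6 = 30/6 = 5; σ²_Task 1 = ((8−2)/6)² = 1.000
te_Task 2 = (2 + 4·7 + 18)/6 = 48/6 = 8; σ²_Task 2 = ((18−2)/6)² = 7.111
te_Task 3 = (8 + 4·14 + 20)/6 = 84/6 = 14; σ²_Task 3 = ((20−8)/6)² = 4.000
te_Task 4 = (1 + 4·4 + 7)/6 = 24/6 = 4; σ²_Task 4 = ((7−1)/6)² = 1.000
te_Task 5 = (6 + 4·9 + 12)/6 = 54/6 = 9; σ²_Task 5 = ((12−6)/6)² = 1.000
te_Task 6 = (3 + 4·6 + 9)/6 = 36/6 = 6; σ²_Task 6 = ((9−3)/6)² = 1.000
te_Task 7 = (1 + 4·2 + 3)/6 = 12/6 = 2; σ²_Task 7 = ((3−1)/6)² = 0.111
te_Task 8 = (3 + 4·5 + 7)/6 = 30/6 = 5; σ²_Task 8 = ((7−3)/6)² = 0.444

Forward pass:
ES_Task 1 = 0; EF_Task 1 = 5
ES_Task 2 = 0; EF_Task 2 = 8
ES_Task 3 = 5; EF_Task 3 = 5+14 = 19
ES_Task 4 = max(EF_Task 1=5, EF_Task 2=8) = 8; EF_Task 4 = 8+4 = 12
ES_Task 5 = 5; EF_Task 5 = 5+9 = 14
ES_Task 6 = 8; EF_Task 6 = 8+6 = 14
ES_Task 7 = max(EF_Task 2=8, EF_Task 4=12) = 12; EF_Task 7 = 12+2 = 14
ES_Task 8 = max(EF_Task 3=19, EF_Task 4=12, EF_Task 5=14, EF_Task 6=14, EF_Task 7=14) = 19; EF_Task 8 = 19+5 = 24
Expected project duration μ = 24 days. Critical path: Task 1 → Task 3 → Task 8.

Variance along critical path = 1.000 + 4.000 + 0.444 = 5.444; σ = 2.333 days.
D = μ + z·σ = 24 + 0.842·2.333 = 26.0 days

26.0 days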